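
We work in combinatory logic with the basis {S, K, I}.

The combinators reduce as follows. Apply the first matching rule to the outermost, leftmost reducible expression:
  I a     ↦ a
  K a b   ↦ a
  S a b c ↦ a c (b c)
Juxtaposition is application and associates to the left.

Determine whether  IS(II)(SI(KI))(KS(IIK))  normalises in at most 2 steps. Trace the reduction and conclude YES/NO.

Answer: NO — after 2 steps the term is II(KS(IIK))(SI(KI)(KS(IIK))), not yet normal

Derivation:
  start: IS(II)(SI(KI))(KS(IIK))
  step 1: S(II)(SI(KI))(KS(IIK))
  step 2: II(KS(IIK))(SI(KI)(KS(IIK)))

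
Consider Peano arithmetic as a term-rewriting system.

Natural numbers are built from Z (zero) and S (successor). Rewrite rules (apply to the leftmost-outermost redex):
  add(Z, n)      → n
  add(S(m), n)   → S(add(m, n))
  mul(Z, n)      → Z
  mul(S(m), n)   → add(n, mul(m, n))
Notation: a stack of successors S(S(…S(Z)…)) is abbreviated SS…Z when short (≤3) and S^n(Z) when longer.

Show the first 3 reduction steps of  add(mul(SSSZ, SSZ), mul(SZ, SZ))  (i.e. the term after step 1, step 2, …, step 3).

Answer: after 3 steps: S(add(add(SZ, mul(SSZ, SSZ)), mul(SZ, SZ)))

Working:
  start: add(mul(SSSZ, SSZ), mul(SZ, SZ))
  →1  add(add(SSZ, mul(SSZ, SSZ)), mul(SZ, SZ))
  →2  add(S(add(SZ, mul(SSZ, SSZ))), mul(SZ, SZ))
  →3  S(add(add(SZ, mul(SSZ, SSZ)), mul(SZ, SZ)))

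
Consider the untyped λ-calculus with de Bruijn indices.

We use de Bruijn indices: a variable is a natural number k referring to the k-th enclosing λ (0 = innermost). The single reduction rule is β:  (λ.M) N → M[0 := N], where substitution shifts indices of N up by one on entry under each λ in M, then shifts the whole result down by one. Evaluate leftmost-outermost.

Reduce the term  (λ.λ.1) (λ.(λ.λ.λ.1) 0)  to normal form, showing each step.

  start: (λ.λ.1) (λ.(λ.λ.λ.1) 0)
  [1] λ.λ.(λ.λ.λ.1) 0
  [2] λ.λ.λ.λ.1

Answer: normal form = λ.λ.λ.λ.1  (in 2 steps)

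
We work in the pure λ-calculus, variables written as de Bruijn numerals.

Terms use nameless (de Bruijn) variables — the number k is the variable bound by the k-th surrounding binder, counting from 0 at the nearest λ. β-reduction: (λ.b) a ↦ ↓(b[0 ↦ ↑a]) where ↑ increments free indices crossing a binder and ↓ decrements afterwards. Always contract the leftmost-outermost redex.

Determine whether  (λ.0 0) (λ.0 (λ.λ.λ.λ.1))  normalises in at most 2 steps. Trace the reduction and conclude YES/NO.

  start: (λ.0 0) (λ.0 (λ.λ.λ.λ.1))
  →1  (λ.0 (λ.λ.λ.λ.1)) (λ.0 (λ.λ.λ.λ.1))
  →2  (λ.0 (λ.λ.λ.λ.1)) (λ.λ.λ.λ.1)

Answer: NO — after 2 steps the term is (λ.0 (λ.λ.λ.λ.1)) (λ.λ.λ.λ.1), not yet normal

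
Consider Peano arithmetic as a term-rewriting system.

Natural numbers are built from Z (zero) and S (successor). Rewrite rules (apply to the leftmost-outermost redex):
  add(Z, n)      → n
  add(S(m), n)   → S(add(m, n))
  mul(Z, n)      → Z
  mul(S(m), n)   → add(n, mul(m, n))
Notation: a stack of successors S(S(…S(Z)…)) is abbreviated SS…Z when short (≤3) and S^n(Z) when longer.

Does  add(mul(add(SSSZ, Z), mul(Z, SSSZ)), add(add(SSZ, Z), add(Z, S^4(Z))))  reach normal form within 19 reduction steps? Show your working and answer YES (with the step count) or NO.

Answer: NO — after 19 steps the term is S(S(add(add(Z, Z), add(Z, S^4(Z))))), not yet normal

Derivation:
  start: add(mul(add(SSSZ, Z), mul(Z, SSSZ)), add(add(SSZ, Z), add(Z, S^4(Z))))
  step 1: add(mul(S(add(SSZ, Z)), mul(Z, SSSZ)), add(add(SSZ, Z), add(Z, S^4(Z))))
  step 2: add(add(mul(Z, SSSZ), mul(add(SSZ, Z), mul(Z, SSSZ))), add(add(SSZ, Z), add(Z, S^4(Z))))
  step 3: add(add(Z, mul(add(SSZ, Z), mul(Z, SSSZ))), add(add(SSZ, Z), add(Z, S^4(Z))))
  step 4: add(mul(add(SSZ, Z), mul(Z, SSSZ)), add(add(SSZ, Z), add(Z, S^4(Z))))
  step 5: add(mul(S(add(SZ, Z)), mul(Z, SSSZ)), add(add(SSZ, Z), add(Z, S^4(Z))))
  step 6: add(add(mul(Z, SSSZ), mul(add(SZ, Z), mul(Z, SSSZ))), add(add(SSZ, Z), add(Z, S^4(Z))))
  step 7: add(add(Z, mul(add(SZ, Z), mul(Z, SSSZ))), add(add(SSZ, Z), add(Z, S^4(Z))))
  step 8: add(mul(add(SZ, Z), mul(Z, SSSZ)), add(add(SSZ, Z), add(Z, S^4(Z))))
  step 9: add(mul(S(add(Z, Z)), mul(Z, SSSZ)), add(add(SSZ, Z), add(Z, S^4(Z))))
  step 10: add(add(mul(Z, SSSZ), mul(add(Z, Z), mul(Z, SSSZ))), add(add(SSZ, Z), add(Z, S^4(Z))))
  step 11: add(add(Z, mul(add(Z, Z), mul(Z, SSSZ))), add(add(SSZ, Z), add(Z, S^4(Z))))
  step 12: add(mul(add(Z, Z), mul(Z, SSSZ)), add(add(SSZ, Z), add(Z, S^4(Z))))
  step 13: add(mul(Z, mul(Z, SSSZ)), add(add(SSZ, Z), add(Z, S^4(Z))))
  step 14: add(Z, add(add(SSZ, Z), add(Z, S^4(Z))))
  step 15: add(add(SSZ, Z), add(Z, S^4(Z)))
  step 16: add(S(add(SZ, Z)), add(Z, S^4(Z)))
  step 17: S(add(add(SZ, Z), add(Z, S^4(Z))))
  step 18: S(add(S(add(Z, Z)), add(Z, S^4(Z))))
  step 19: S(S(add(add(Z, Z), add(Z, S^4(Z)))))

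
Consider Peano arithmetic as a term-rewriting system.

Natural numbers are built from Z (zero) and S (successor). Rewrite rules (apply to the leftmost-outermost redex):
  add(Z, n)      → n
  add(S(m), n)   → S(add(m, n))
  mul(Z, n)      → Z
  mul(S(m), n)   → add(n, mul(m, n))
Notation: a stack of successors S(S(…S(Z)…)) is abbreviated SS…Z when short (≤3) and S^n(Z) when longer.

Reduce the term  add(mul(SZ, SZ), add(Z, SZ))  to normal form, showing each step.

  start: add(mul(SZ, SZ), add(Z, SZ))
  step 1: add(add(SZ, mul(Z, SZ)), add(Z, SZ))
  step 2: add(S(add(Z, mul(Z, SZ))), add(Z, SZ))
  step 3: S(add(add(Z, mul(Z, SZ)), add(Z, SZ)))
  step 4: S(add(mul(Z, SZ), add(Z, SZ)))
  step 5: S(add(Z, add(Z, SZ)))
  step 6: S(add(Z, SZ))
  step 7: SSZ

Answer: normal form = SSZ  (in 7 steps)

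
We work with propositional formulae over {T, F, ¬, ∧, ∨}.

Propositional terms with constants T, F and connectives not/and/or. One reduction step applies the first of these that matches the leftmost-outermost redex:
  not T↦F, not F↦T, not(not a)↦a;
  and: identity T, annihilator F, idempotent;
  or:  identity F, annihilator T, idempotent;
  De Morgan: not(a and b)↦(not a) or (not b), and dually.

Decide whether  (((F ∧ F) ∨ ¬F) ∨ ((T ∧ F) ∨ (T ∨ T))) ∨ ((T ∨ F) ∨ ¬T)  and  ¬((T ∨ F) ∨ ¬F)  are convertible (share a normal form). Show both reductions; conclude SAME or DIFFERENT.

Answer: DIFFERENT — A ⇓ T, B ⇓ F

Derivation:
Term A:
  start: (((F ∧ F) ∨ ¬F) ∨ ((T ∧ F) ∨ (T ∨ T))) ∨ ((T ∨ F) ∨ ¬T)
  step 1: ((F ∨ ¬F) ∨ ((T ∧ F) ∨ (T ∨ T))) ∨ ((T ∨ F) ∨ ¬T)
  step 2: (¬F ∨ ((T ∧ F) ∨ (T ∨ T))) ∨ ((T ∨ F) ∨ ¬T)
  step 3: (T ∨ ((T ∧ F) ∨ (T ∨ T))) ∨ ((T ∨ F) ∨ ¬T)
  step 4: T ∨ ((T ∨ F) ∨ ¬T)
  step 5: T

Term B:
  start: ¬((T ∨ F) ∨ ¬F)
  step 1: ¬(T ∨ F) ∧ ¬¬F
  step 2: (¬T ∧ ¬F) ∧ ¬¬F
  step 3: (F ∧ ¬F) ∧ ¬¬F
  step 4: F ∧ ¬¬F
  step 5: F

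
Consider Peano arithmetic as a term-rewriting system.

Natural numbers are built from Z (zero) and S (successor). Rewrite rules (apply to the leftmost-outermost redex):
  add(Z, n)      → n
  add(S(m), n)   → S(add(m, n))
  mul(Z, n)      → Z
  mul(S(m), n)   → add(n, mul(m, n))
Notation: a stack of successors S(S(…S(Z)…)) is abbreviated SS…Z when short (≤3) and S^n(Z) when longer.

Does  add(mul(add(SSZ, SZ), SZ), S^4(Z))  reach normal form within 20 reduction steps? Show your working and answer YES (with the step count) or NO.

Answer: YES — reaches normal form S^7(Z) in 17 ≤ 20 steps

Derivation:
  start: add(mul(add(SSZ, SZ), SZ), S^4(Z))
  step 1: add(mul(S(add(SZ, SZ)), SZ), S^4(Z))
  step 2: add(add(SZ, mul(add(SZ, SZ), SZ)), S^4(Z))
  step 3: add(S(add(Z, mul(add(SZ, SZ), SZ))), S^4(Z))
  step 4: S(add(add(Z, mul(add(SZ, SZ), SZ)), S^4(Z)))
  step 5: S(add(mul(add(SZ, SZ), SZ), S^4(Z)))
  step 6: S(add(mul(S(add(Z, SZ)), SZ), S^4(Z)))
  step 7: S(add(add(SZ, mul(add(Z, SZ), SZ)), S^4(Z)))
  step 8: S(add(S(add(Z, mul(add(Z, SZ), SZ))), S^4(Z)))
  step 9: S(S(add(add(Z, mul(add(Z, SZ), SZ)), S^4(Z))))
  step 10: S(S(add(mul(add(Z, SZ), SZ), S^4(Z))))
  step 11: S(S(add(mul(SZ, SZ), S^4(Z))))
  step 12: S(S(add(add(SZ, mul(Z, SZ)), S^4(Z))))
  step 13: S(S(add(S(add(Z, mul(Z, SZ))), S^4(Z))))
  step 14: S(S(S(add(add(Z, mul(Z, SZ)), S^4(Z)))))
  step 15: S(S(S(add(mul(Z, SZ), S^4(Z)))))
  step 16: S(S(S(add(Z, S^4(Z)))))
  step 17: S^7(Z)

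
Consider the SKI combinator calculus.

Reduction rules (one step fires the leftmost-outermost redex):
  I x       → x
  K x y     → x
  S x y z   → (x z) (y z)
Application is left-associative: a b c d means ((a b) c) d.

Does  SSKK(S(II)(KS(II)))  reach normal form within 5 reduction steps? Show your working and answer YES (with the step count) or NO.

  start: SSKK(S(II)(KS(II)))
  step 1: SK(KK)(S(II)(KS(II)))
  step 2: K(S(II)(KS(II)))(KK(S(II)(KS(II))))
  step 3: S(II)(KS(II))
  step 4: SI(KS(II))
  step 5: SIS

Answer: YES — reaches normal form SIS in 5 ≤ 5 steps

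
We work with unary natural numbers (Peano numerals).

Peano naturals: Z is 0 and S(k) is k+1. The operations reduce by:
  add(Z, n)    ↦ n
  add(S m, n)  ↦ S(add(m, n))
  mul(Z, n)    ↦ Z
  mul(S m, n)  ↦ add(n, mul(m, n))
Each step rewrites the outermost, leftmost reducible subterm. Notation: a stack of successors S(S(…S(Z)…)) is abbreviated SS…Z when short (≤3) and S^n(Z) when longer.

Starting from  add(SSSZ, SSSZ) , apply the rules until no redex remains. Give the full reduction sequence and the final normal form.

Answer: normal form = S^6(Z)  (in 4 steps)

Working:
  start: add(SSSZ, SSSZ)
  step 1: S(add(SSZ, SSSZ))
  step 2: S(S(add(SZ, SSSZ)))
  step 3: S(S(S(add(Z, SSSZ))))
  step 4: S^6(Z)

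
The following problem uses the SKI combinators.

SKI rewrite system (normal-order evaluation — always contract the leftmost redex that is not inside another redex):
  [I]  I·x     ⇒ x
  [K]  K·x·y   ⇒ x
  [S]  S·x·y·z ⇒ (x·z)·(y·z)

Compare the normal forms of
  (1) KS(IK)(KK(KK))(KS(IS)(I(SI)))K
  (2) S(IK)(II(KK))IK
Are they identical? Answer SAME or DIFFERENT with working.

Term A:
  start: KS(IK)(KK(KK))(KS(IS)(I(SI)))K
  step 1: S(KK(KK))(KS(IS)(I(SI)))K
  step 2: KK(KK)K(KS(IS)(I(SI))K)
  step 3: KK(KS(IS)(I(SI))K)
  step 4: K

Term B:
  start: S(IK)(II(KK))IK
  step 1: IKI(II(KK)I)K
  step 2: KI(II(KK)I)K
  step 3: IK
  step 4: K

Answer: SAME — A ⇓ K, B ⇓ K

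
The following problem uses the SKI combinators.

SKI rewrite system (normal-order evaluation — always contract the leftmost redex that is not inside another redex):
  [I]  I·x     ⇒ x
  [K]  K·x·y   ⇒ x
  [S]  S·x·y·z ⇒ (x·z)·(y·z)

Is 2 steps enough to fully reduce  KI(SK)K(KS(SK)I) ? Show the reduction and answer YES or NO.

Answer: NO — after 2 steps the term is K(KS(SK)I), not yet normal

Reduction:
  start: KI(SK)K(KS(SK)I)
  step 1: IK(KS(SK)I)
  step 2: K(KS(SK)I)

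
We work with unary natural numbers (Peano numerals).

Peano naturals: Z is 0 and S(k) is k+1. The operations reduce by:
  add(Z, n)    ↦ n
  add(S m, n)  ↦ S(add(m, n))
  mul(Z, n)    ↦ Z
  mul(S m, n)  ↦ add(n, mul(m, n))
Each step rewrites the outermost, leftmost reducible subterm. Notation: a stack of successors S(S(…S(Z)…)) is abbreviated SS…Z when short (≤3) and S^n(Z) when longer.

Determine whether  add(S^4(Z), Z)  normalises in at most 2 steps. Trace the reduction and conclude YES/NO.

  start: add(S^4(Z), Z)
  [1] S(add(SSSZ, Z))
  [2] S(S(add(SSZ, Z)))

Answer: NO — after 2 steps the term is S(S(add(SSZ, Z))), not yet normal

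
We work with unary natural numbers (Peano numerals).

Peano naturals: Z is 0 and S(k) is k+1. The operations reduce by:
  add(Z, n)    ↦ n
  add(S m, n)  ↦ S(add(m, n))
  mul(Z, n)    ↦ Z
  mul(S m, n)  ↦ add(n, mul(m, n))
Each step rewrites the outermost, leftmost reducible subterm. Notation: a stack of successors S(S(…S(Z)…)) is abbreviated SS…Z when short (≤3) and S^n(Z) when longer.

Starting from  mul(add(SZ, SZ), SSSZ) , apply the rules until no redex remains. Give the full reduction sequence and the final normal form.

Answer: normal form = S^6(Z)  (in 13 steps)

Working:
  start: mul(add(SZ, SZ), SSSZ)
  [1] mul(S(add(Z, SZ)), SSSZ)
  [2] add(SSSZ, mul(add(Z, SZ), SSSZ))
  [3] S(add(SSZ, mul(add(Z, SZ), SSSZ)))
  [4] S(S(add(SZ, mul(add(Z, SZ), SSSZ))))
  [5] S(S(S(add(Z, mul(add(Z, SZ), SSSZ)))))
  [6] S(S(S(mul(add(Z, SZ), SSSZ))))
  [7] S(S(S(mul(SZ, SSSZ))))
  [8] S(S(S(add(SSSZ, mul(Z, SSSZ)))))
  [9] S(S(S(S(add(SSZ, mul(Z, SSSZ))))))
  [10] S(S(S(S(S(add(SZ, mul(Z, SSSZ)))))))
  [11] S(S(S(S(S(S(add(Z, mul(Z, SSSZ))))))))
  [12] S(S(S(S(S(S(mul(Z, SSSZ)))))))
  [13] S^6(Z)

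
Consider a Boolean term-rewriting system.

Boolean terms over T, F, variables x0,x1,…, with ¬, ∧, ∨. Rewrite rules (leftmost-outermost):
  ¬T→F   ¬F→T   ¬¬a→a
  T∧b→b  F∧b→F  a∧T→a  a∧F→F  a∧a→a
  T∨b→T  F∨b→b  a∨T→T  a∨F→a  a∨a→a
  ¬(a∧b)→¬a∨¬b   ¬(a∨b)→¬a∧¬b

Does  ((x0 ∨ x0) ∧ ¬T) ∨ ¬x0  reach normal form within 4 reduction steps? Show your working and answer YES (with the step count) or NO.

  start: ((x0 ∨ x0) ∧ ¬T) ∨ ¬x0
  →1  (x0 ∧ ¬T) ∨ ¬x0
  →2  (x0 ∧ F) ∨ ¬x0
  →3  F ∨ ¬x0
  →4  ¬x0

Answer: YES — reaches normal form ¬x0 in 4 ≤ 4 steps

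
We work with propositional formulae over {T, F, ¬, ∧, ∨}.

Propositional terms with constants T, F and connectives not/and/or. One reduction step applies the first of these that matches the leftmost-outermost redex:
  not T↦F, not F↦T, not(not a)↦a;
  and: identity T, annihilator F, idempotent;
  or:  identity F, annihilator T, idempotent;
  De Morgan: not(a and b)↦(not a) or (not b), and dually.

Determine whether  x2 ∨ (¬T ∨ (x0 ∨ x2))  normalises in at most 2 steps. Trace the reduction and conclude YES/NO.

  start: x2 ∨ (¬T ∨ (x0 ∨ x2))
  [1] x2 ∨ (F ∨ (x0 ∨ x2))
  [2] x2 ∨ (x0 ∨ x2)

Answer: YES — reaches normal form x2 ∨ (x0 ∨ x2) in 2 ≤ 2 steps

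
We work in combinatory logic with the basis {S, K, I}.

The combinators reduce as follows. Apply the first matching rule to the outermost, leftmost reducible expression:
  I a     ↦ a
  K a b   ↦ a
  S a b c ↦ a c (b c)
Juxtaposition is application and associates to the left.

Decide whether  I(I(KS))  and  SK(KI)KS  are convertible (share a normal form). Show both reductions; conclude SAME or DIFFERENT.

Answer: SAME — A ⇓ KS, B ⇓ KS

Derivation:
Term A:
  start: I(I(KS))
  →1  I(KS)
  →2  KS

Term B:
  start: SK(KI)KS
  →1  KK(KIK)S
  →2  KS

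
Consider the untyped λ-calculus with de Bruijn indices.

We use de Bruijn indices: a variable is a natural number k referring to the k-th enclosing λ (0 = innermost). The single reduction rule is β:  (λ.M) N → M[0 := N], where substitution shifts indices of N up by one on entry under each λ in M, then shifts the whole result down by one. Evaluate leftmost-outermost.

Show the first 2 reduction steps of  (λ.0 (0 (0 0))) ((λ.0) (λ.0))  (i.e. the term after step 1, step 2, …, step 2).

Answer: after 2 steps: (λ.0) ((λ.0) (λ.0) ((λ.0) (λ.0) ((λ.0) (λ.0))))

Working:
  start: (λ.0 (0 (0 0))) ((λ.0) (λ.0))
  →1  (λ.0) (λ.0) ((λ.0) (λ.0) ((λ.0) (λ.0) ((λ.0) (λ.0))))
  →2  (λ.0) ((λ.0) (λ.0) ((λ.0) (λ.0) ((λ.0) (λ.0))))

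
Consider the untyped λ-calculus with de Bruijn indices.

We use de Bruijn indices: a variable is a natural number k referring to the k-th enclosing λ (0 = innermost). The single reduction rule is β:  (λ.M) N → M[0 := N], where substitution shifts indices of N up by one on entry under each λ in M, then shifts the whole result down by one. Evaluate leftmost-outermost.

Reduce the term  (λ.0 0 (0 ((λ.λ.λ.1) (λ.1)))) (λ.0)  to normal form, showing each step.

  start: (λ.0 0 (0 ((λ.λ.λ.1) (λ.1)))) (λ.0)
  step 1: (λ.0) (λ.0) ((λ.0) ((λ.λ.λ.1) (λ.λ.0)))
  step 2: (λ.0) ((λ.0) ((λ.λ.λ.1) (λ.λ.0)))
  step 3: (λ.0) ((λ.λ.λ.1) (λ.λ.0))
  step 4: (λ.λ.λ.1) (λ.λ.0)
  step 5: λ.λ.1

Answer: normal form = λ.λ.1  (in 5 steps)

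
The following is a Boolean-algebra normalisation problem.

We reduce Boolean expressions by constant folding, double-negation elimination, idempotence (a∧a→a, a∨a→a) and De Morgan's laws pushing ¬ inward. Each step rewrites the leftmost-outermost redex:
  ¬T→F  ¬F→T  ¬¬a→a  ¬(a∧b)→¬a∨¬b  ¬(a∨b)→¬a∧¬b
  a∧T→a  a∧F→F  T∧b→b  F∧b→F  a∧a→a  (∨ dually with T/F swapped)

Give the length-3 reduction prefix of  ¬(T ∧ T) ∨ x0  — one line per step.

Answer: after 3 steps: F ∨ x0

Working:
  start: ¬(T ∧ T) ∨ x0
  →1  (¬T ∨ ¬T) ∨ x0
  →2  ¬T ∨ x0
  →3  F ∨ x0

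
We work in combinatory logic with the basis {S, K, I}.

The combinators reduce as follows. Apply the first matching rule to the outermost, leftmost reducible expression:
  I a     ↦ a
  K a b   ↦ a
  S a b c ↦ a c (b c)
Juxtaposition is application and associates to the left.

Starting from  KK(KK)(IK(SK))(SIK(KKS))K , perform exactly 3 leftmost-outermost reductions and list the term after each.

Answer: after 3 steps: K(SK)K

Working:
  start: KK(KK)(IK(SK))(SIK(KKS))K
  [1] K(IK(SK))(SIK(KKS))K
  [2] IK(SK)K
  [3] K(SK)K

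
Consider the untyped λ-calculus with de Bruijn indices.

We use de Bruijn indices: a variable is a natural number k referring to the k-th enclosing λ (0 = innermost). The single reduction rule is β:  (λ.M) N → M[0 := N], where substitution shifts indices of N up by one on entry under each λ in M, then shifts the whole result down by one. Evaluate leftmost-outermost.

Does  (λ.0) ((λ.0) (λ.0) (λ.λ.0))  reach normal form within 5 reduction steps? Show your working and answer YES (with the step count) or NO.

Answer: YES — reaches normal form λ.λ.0 in 3 ≤ 5 steps

Reduction:
  start: (λ.0) ((λ.0) (λ.0) (λ.λ.0))
  →1  (λ.0) (λ.0) (λ.λ.0)
  →2  (λ.0) (λ.λ.0)
  →3  λ.λ.0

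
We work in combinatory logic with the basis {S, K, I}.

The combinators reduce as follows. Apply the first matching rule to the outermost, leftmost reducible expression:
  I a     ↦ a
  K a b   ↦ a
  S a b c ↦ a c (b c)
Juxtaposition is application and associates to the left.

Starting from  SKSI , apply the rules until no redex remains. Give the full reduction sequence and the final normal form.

  start: SKSI
  →1  KI(SI)
  →2  I

Answer: normal form = I  (in 2 steps)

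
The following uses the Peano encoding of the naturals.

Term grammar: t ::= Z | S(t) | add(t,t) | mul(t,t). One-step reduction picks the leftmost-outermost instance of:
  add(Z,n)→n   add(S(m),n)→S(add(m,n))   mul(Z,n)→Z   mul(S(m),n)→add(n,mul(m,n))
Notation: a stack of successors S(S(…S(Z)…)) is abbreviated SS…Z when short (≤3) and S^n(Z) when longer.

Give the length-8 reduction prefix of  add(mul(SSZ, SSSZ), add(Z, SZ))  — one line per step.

  start: add(mul(SSZ, SSSZ), add(Z, SZ))
  step 1: add(add(SSSZ, mul(SZ, SSSZ)), add(Z, SZ))
  step 2: add(S(add(SSZ, mul(SZ, SSSZ))), add(Z, SZ))
  step 3: S(add(add(SSZ, mul(SZ, SSSZ)), add(Z, SZ)))
  step 4: S(add(S(add(SZ, mul(SZ, SSSZ))), add(Z, SZ)))
  step 5: S(S(add(add(SZ, mul(SZ, SSSZ)), add(Z, SZ))))
  step 6: S(S(add(S(add(Z, mul(SZ, SSSZ))), add(Z, SZ))))
  step 7: S(S(S(add(add(Z, mul(SZ, SSSZ)), add(Z, SZ)))))
  step 8: S(S(S(add(mul(SZ, SSSZ), add(Z, SZ)))))

Answer: after 8 steps: S(S(S(add(mul(SZ, SSSZ), add(Z, SZ)))))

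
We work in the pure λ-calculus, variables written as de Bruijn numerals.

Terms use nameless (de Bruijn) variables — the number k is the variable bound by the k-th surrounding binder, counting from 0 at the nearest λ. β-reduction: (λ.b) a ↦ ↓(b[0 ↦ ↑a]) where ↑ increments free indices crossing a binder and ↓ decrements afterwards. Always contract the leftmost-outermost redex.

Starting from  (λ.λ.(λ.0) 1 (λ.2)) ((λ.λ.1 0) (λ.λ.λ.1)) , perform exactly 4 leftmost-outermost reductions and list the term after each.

Answer: after 4 steps: λ.(λ.λ.λ.1) (λ.(λ.λ.1 0) (λ.λ.λ.1))

Working:
  start: (λ.λ.(λ.0) 1 (λ.2)) ((λ.λ.1 0) (λ.λ.λ.1))
  [1] λ.(λ.0) ((λ.λ.1 0) (λ.λ.λ.1)) (λ.(λ.λ.1 0) (λ.λ.λ.1))
  [2] λ.(λ.λ.1 0) (λ.λ.λ.1) (λ.(λ.λ.1 0) (λ.λ.λ.1))
  [3] λ.(λ.(λ.λ.λ.1) 0) (λ.(λ.λ.1 0) (λ.λ.λ.1))
  [4] λ.(λ.λ.λ.1) (λ.(λ.λ.1 0) (λ.λ.λ.1))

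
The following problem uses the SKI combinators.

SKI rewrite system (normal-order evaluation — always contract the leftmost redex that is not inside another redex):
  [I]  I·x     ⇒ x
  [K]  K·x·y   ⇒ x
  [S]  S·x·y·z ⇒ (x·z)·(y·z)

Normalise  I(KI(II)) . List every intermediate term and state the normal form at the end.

  start: I(KI(II))
  step 1: KI(II)
  step 2: I

Answer: normal form = I  (in 2 steps)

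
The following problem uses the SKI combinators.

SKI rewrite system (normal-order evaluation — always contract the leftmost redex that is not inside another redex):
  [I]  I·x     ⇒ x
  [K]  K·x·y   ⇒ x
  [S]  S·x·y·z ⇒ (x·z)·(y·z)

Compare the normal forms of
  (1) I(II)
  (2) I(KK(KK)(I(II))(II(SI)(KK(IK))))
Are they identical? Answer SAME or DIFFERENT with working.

Term A:
  start: I(II)
  step 1: II
  step 2: I

Term B:
  start: I(KK(KK)(I(II))(II(SI)(KK(IK))))
  step 1: KK(KK)(I(II))(II(SI)(KK(IK)))
  step 2: K(I(II))(II(SI)(KK(IK)))
  step 3: I(II)
  step 4: II
  step 5: I

Answer: SAME — A ⇓ I, B ⇓ I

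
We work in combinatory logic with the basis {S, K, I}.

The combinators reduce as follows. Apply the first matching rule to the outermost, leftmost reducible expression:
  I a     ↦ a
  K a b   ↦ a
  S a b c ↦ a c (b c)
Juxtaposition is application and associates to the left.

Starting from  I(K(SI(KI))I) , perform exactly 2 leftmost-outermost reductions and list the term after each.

  start: I(K(SI(KI))I)
  [1] K(SI(KI))I
  [2] SI(KI)

Answer: after 2 steps: SI(KI)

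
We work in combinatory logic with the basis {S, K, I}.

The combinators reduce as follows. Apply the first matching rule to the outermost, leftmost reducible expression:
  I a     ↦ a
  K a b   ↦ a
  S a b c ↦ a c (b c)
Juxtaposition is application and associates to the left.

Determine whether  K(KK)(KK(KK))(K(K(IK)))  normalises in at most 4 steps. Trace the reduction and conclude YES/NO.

  start: K(KK)(KK(KK))(K(K(IK)))
  step 1: KK(K(K(IK)))
  step 2: K

Answer: YES — reaches normal form K in 2 ≤ 4 steps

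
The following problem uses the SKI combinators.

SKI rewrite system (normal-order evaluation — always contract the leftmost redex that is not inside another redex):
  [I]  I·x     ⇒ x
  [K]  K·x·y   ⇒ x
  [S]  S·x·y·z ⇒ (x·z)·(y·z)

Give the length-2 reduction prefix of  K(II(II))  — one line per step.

  start: K(II(II))
  step 1: K(I(II))
  step 2: K(II)

Answer: after 2 steps: K(II)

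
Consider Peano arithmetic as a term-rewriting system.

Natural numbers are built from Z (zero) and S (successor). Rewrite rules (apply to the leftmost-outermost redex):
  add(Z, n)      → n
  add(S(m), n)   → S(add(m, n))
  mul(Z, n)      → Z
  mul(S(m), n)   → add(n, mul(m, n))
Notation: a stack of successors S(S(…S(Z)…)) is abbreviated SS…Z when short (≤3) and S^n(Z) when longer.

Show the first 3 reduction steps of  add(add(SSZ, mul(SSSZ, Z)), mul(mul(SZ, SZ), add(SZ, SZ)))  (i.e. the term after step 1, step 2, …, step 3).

  start: add(add(SSZ, mul(SSSZ, Z)), mul(mul(SZ, SZ), add(SZ, SZ)))
  →1  add(S(add(SZ, mul(SSSZ, Z))), mul(mul(SZ, SZ), add(SZ, SZ)))
  →2  S(add(add(SZ, mul(SSSZ, Z)), mul(mul(SZ, SZ), add(SZ, SZ))))
  →3  S(add(S(add(Z, mul(SSSZ, Z))), mul(mul(SZ, SZ), add(SZ, SZ))))

Answer: after 3 steps: S(add(S(add(Z, mul(SSSZ, Z))), mul(mul(SZ, SZ), add(SZ, SZ))))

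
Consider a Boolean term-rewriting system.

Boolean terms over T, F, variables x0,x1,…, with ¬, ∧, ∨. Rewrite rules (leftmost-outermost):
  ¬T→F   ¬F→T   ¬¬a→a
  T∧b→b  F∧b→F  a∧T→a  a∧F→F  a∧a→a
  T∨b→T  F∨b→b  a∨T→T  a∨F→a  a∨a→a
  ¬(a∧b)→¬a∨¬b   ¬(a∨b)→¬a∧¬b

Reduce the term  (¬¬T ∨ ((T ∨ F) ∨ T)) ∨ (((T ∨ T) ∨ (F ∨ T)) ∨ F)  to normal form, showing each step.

Answer: normal form = T  (in 3 steps)

Working:
  start: (¬¬T ∨ ((T ∨ F) ∨ T)) ∨ (((T ∨ T) ∨ (F ∨ T)) ∨ F)
  →1  (T ∨ ((T ∨ F) ∨ T)) ∨ (((T ∨ T) ∨ (F ∨ T)) ∨ F)
  →2  T ∨ (((T ∨ T) ∨ (F ∨ T)) ∨ F)
  →3  T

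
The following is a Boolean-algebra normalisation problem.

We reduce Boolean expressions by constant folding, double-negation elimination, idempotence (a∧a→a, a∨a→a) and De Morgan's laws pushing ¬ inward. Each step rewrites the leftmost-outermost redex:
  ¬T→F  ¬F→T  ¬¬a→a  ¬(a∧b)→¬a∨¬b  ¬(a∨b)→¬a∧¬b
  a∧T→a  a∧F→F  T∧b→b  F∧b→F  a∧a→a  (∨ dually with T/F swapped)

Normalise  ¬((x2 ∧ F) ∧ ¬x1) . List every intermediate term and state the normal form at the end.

  start: ¬((x2 ∧ F) ∧ ¬x1)
  →1  ¬(x2 ∧ F) ∨ ¬¬x1
  →2  (¬x2 ∨ ¬F) ∨ ¬¬x1
  →3  (¬x2 ∨ T) ∨ ¬¬x1
  →4  T ∨ ¬¬x1
  →5  T

Answer: normal form = T  (in 5 steps)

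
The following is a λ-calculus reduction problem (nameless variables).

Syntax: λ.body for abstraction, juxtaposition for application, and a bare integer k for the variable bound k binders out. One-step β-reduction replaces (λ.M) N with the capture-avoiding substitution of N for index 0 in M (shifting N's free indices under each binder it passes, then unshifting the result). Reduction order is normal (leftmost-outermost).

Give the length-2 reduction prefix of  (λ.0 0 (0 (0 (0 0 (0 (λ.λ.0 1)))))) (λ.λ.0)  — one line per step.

Answer: after 2 steps: (λ.0) ((λ.λ.0) ((λ.λ.0) ((λ.λ.0) (λ.λ.0) ((λ.λ.0) (λ.λ.0 1)))))

Working:
  start: (λ.0 0 (0 (0 (0 0 (0 (λ.λ.0 1)))))) (λ.λ.0)
  [1] (λ.λ.0) (λ.λ.0) ((λ.λ.0) ((λ.λ.0) ((λ.λ.0) (λ.λ.0) ((λ.λ.0) (λ.λ.0 1)))))
  [2] (λ.0) ((λ.λ.0) ((λ.λ.0) ((λ.λ.0) (λ.λ.0) ((λ.λ.0) (λ.λ.0 1)))))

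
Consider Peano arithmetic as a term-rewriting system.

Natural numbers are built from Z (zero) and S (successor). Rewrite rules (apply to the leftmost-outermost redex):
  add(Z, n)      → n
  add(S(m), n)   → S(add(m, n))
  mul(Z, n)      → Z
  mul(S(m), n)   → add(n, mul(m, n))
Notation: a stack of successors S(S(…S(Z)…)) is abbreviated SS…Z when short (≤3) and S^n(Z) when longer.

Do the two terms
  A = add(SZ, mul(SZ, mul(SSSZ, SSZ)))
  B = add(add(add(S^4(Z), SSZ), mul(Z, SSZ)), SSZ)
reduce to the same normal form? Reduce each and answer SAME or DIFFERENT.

Answer: DIFFERENT — A ⇓ S^7(Z), B ⇓ S^8(Z)

Working:
Term A:
  start: add(SZ, mul(SZ, mul(SSSZ, SSZ)))
  →1  S(add(Z, mul(SZ, mul(SSSZ, SSZ))))
  →2  S(mul(SZ, mul(SSSZ, SSZ)))
  →3  S(add(mul(SSSZ, SSZ), mul(Z, mul(SSSZ, SSZ))))
  →4  S(add(add(SSZ, mul(SSZ, SSZ)), mul(Z, mul(SSSZ, SSZ))))
  →5  S(add(S(add(SZ, mul(SSZ, SSZ))), mul(Z, mul(SSSZ, SSZ))))
  →6  S(S(add(add(SZ, mul(SSZ, SSZ)), mul(Z, mul(SSSZ, SSZ)))))
  →7  S(S(add(S(add(Z, mul(SSZ, SSZ))), mul(Z, mul(SSSZ, SSZ)))))
  →8  S(S(S(add(add(Z, mul(SSZ, SSZ)), mul(Z, mul(SSSZ, SSZ))))))
  →9  S(S(S(add(mul(SSZ, SSZ), mul(Z, mul(SSSZ, SSZ))))))
  →10  S(S(S(add(add(SSZ, mul(SZ, SSZ)), mul(Z, mul(SSSZ, SSZ))))))
  →11  S(S(S(add(S(add(SZ, mul(SZ, SSZ))), mul(Z, mul(SSSZ, SSZ))))))
  →12  S(S(S(S(add(add(SZ, mul(SZ, SSZ)), mul(Z, mul(SSSZ, SSZ)))))))
  →13  S(S(S(S(add(S(add(Z, mul(SZ, SSZ))), mul(Z, mul(SSSZ, SSZ)))))))
  →14  S(S(S(S(S(add(add(Z, mul(SZ, SSZ)), mul(Z, mul(SSSZ, SSZ))))))))
  →15  S(S(S(S(S(add(mul(SZ, SSZ), mul(Z, mul(SSSZ, SSZ))))))))
  →16  S(S(S(S(S(add(add(SSZ, mul(Z, SSZ)), mul(Z, mul(SSSZ, SSZ))))))))
  →17  S(S(S(S(S(add(S(add(SZ, mul(Z, SSZ))), mul(Z, mul(SSSZ, SSZ))))))))
  →18  S(S(S(S(S(S(add(add(SZ, mul(Z, SSZ)), mul(Z, mul(SSSZ, SSZ)))))))))
  →19  S(S(S(S(S(S(add(S(add(Z, mul(Z, SSZ))), mul(Z, mul(SSSZ, SSZ)))))))))
  →20  S(S(S(S(S(S(S(add(add(Z, mul(Z, SSZ)), mul(Z, mul(SSSZ, SSZ))))))))))
  →21  S(S(S(S(S(S(S(add(mul(Z, SSZ), mul(Z, mul(SSSZ, SSZ))))))))))
  →22  S(S(S(S(S(S(S(add(Z, mul(Z, mul(SSSZ, SSZ))))))))))
  →23  S(S(S(S(S(S(S(mul(Z, mul(SSSZ, SSZ)))))))))
  →24  S^7(Z)

Term B:
  start: add(add(add(S^4(Z), SSZ), mul(Z, SSZ)), SSZ)
  →1  add(add(S(add(SSSZ, SSZ)), mul(Z, SSZ)), SSZ)
  →2  add(S(add(add(SSSZ, SSZ), mul(Z, SSZ))), SSZ)
  →3  S(add(add(add(SSSZ, SSZ), mul(Z, SSZ)), SSZ))
  →4  S(add(add(S(add(SSZ, SSZ)), mul(Z, SSZ)), SSZ))
  →5  S(add(S(add(add(SSZ, SSZ), mul(Z, SSZ))), SSZ))
  →6  S(S(add(add(add(SSZ, SSZ), mul(Z, SSZ)), SSZ)))
  →7  S(S(add(add(S(add(SZ, SSZ)), mul(Z, SSZ)), SSZ)))
  →8  S(S(add(S(add(add(SZ, SSZ), mul(Z, SSZ))), SSZ)))
  →9  S(S(S(add(add(add(SZ, SSZ), mul(Z, SSZ)), SSZ))))
  →10  S(S(S(add(add(S(add(Z, SSZ)), mul(Z, SSZ)), SSZ))))
  →11  S(S(S(add(S(add(add(Z, SSZ), mul(Z, SSZ))), SSZ))))
  →12  S(S(S(S(add(add(add(Z, SSZ), mul(Z, SSZ)), SSZ)))))
  →13  S(S(S(S(add(add(SSZ, mul(Z, SSZ)), SSZ)))))
  →14  S(S(S(S(add(S(add(SZ, mul(Z, SSZ))), SSZ)))))
  →15  S(S(S(S(S(add(add(SZ, mul(Z, SSZ)), SSZ))))))
  →16  S(S(S(S(S(add(S(add(Z, mul(Z, SSZ))), SSZ))))))
  →17  S(S(S(S(S(S(add(add(Z, mul(Z, SSZ)), SSZ)))))))
  →18  S(S(S(S(S(S(add(mul(Z, SSZ), SSZ)))))))
  →19  S(S(S(S(S(S(add(Z, SSZ)))))))
  →20  S^8(Z)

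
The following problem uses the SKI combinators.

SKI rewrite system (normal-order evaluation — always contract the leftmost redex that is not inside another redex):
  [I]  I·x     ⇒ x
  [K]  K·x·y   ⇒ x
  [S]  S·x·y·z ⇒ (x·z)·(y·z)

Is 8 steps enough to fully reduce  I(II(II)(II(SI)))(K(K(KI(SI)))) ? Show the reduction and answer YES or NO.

Answer: YES — reaches normal form SI(K(KI)) in 8 ≤ 8 steps

Reduction:
  start: I(II(II)(II(SI)))(K(K(KI(SI))))
  [1] II(II)(II(SI))(K(K(KI(SI))))
  [2] I(II)(II(SI))(K(K(KI(SI))))
  [3] II(II(SI))(K(K(KI(SI))))
  [4] I(II(SI))(K(K(KI(SI))))
  [5] II(SI)(K(K(KI(SI))))
  [6] I(SI)(K(K(KI(SI))))
  [7] SI(K(K(KI(SI))))
  [8] SI(K(KI))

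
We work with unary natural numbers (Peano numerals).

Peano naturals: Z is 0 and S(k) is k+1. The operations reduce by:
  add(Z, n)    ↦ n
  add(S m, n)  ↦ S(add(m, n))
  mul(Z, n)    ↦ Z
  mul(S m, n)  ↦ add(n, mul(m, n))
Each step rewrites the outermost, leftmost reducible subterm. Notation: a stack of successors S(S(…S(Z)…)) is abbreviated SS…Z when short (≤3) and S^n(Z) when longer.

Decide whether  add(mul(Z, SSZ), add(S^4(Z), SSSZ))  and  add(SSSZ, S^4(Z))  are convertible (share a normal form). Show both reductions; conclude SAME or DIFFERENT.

Term A:
  start: add(mul(Z, SSZ), add(S^4(Z), SSSZ))
  [1] add(Z, add(S^4(Z), SSSZ))
  [2] add(S^4(Z), SSSZ)
  [3] S(add(SSSZ, SSSZ))
  [4] S(S(add(SSZ, SSSZ)))
  [5] S(S(S(add(SZ, SSSZ))))
  [6] S(S(S(S(add(Z, SSSZ)))))
  [7] S^7(Z)

Term B:
  start: add(SSSZ, S^4(Z))
  [1] S(add(SSZ, S^4(Z)))
  [2] S(S(add(SZ, S^4(Z))))
  [3] S(S(S(add(Z, S^4(Z)))))
  [4] S^7(Z)

Answer: SAME — A ⇓ S^7(Z), B ⇓ S^7(Z)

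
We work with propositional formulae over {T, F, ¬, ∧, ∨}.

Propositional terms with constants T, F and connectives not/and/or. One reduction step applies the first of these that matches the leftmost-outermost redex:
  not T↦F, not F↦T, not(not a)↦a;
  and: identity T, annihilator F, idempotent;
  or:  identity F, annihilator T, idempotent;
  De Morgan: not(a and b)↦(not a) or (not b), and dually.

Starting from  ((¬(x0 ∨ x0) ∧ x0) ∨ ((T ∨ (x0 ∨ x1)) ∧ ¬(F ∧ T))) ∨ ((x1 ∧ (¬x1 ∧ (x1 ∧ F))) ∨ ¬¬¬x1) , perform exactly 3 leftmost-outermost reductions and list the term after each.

  start: ((¬(x0 ∨ x0) ∧ x0) ∨ ((T ∨ (x0 ∨ x1)) ∧ ¬(F ∧ T))) ∨ ((x1 ∧ (¬x1 ∧ (x1 ∧ F))) ∨ ¬¬¬x1)
  →1  (((¬x0 ∧ ¬x0) ∧ x0) ∨ ((T ∨ (x0 ∨ x1)) ∧ ¬(F ∧ T))) ∨ ((x1 ∧ (¬x1 ∧ (x1 ∧ F))) ∨ ¬¬¬x1)
  →2  ((¬x0 ∧ x0) ∨ ((T ∨ (x0 ∨ x1)) ∧ ¬(F ∧ T))) ∨ ((x1 ∧ (¬x1 ∧ (x1 ∧ F))) ∨ ¬¬¬x1)
  →3  ((¬x0 ∧ x0) ∨ (T ∧ ¬(F ∧ T))) ∨ ((x1 ∧ (¬x1 ∧ (x1 ∧ F))) ∨ ¬¬¬x1)

Answer: after 3 steps: ((¬x0 ∧ x0) ∨ (T ∧ ¬(F ∧ T))) ∨ ((x1 ∧ (¬x1 ∧ (x1 ∧ F))) ∨ ¬¬¬x1)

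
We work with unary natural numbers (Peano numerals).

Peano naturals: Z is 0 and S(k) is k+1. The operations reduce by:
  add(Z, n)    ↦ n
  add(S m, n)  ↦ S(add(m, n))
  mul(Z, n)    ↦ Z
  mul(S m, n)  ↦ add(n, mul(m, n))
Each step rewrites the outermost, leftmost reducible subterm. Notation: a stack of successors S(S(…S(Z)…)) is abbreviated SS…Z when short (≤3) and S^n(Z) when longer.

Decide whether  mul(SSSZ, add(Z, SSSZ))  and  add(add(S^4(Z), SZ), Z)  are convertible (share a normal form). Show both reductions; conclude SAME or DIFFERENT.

Answer: DIFFERENT — A ⇓ S^9(Z), B ⇓ S^5(Z)

Derivation:
Term A:
  start: mul(SSSZ, add(Z, SSSZ))
  →1  add(add(Z, SSSZ), mul(SSZ, add(Z, SSSZ)))
  →2  add(SSSZ, mul(SSZ, add(Z, SSSZ)))
  →3  S(add(SSZ, mul(SSZ, add(Z, SSSZ))))
  →4  S(S(add(SZ, mul(SSZ, add(Z, SSSZ)))))
  →5  S(S(S(add(Z, mul(SSZ, add(Z, SSSZ))))))
  →6  S(S(S(mul(SSZ, add(Z, SSSZ)))))
  →7  S(S(S(add(add(Z, SSSZ), mul(SZ, add(Z, SSSZ))))))
  →8  S(S(S(add(SSSZ, mul(SZ, add(Z, SSSZ))))))
  →9  S(S(S(S(add(SSZ, mul(SZ, add(Z, SSSZ)))))))
  →10  S(S(S(S(S(add(SZ, mul(SZ, add(Z, SSSZ))))))))
  →11  S(S(S(S(S(S(add(Z, mul(SZ, add(Z, SSSZ)))))))))
  →12  S(S(S(S(S(S(mul(SZ, add(Z, SSSZ))))))))
  →13  S(S(S(S(S(S(add(add(Z, SSSZ), mul(Z, add(Z, SSSZ)))))))))
  →14  S(S(S(S(S(S(add(SSSZ, mul(Z, add(Z, SSSZ)))))))))
  →15  S(S(S(S(S(S(S(add(SSZ, mul(Z, add(Z, SSSZ))))))))))
  →16  S(S(S(S(S(S(S(S(add(SZ, mul(Z, add(Z, SSSZ)))))))))))
  →17  S(S(S(S(S(S(S(S(S(add(Z, mul(Z, add(Z, SSSZ))))))))))))
  →18  S(S(S(S(S(S(S(S(S(mul(Z, add(Z, SSSZ)))))))))))
  →19  S^9(Z)

Term B:
  start: add(add(S^4(Z), SZ), Z)
  →1  add(S(add(SSSZ, SZ)), Z)
  →2  S(add(add(SSSZ, SZ), Z))
  →3  S(add(S(add(SSZ, SZ)), Z))
  →4  S(S(add(add(SSZ, SZ), Z)))
  →5  S(S(add(S(add(SZ, SZ)), Z)))
  →6  S(S(S(add(add(SZ, SZ), Z))))
  →7  S(S(S(add(S(add(Z, SZ)), Z))))
  →8  S(S(S(S(add(add(Z, SZ), Z)))))
  →9  S(S(S(S(add(SZ, Z)))))
  →10  S(S(S(S(S(add(Z, Z))))))
  →11  S^5(Z)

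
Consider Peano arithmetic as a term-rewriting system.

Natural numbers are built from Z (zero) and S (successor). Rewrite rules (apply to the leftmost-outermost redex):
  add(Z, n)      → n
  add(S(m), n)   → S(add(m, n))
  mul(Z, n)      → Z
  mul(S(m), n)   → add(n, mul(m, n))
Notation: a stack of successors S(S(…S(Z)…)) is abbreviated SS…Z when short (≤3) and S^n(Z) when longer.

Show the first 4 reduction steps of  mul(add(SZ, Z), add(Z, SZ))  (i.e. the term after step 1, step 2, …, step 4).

Answer: after 4 steps: S(add(Z, mul(add(Z, Z), add(Z, SZ))))

Working:
  start: mul(add(SZ, Z), add(Z, SZ))
  →1  mul(S(add(Z, Z)), add(Z, SZ))
  →2  add(add(Z, SZ), mul(add(Z, Z), add(Z, SZ)))
  →3  add(SZ, mul(add(Z, Z), add(Z, SZ)))
  →4  S(add(Z, mul(add(Z, Z), add(Z, SZ))))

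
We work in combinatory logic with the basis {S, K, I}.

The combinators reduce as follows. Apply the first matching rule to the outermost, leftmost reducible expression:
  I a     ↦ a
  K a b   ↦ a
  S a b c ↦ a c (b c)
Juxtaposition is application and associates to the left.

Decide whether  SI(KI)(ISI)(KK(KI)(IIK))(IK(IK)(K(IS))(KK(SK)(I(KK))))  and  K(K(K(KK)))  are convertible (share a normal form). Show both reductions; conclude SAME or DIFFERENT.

Answer: SAME — A ⇓ K(K(K(KK))), B ⇓ K(K(K(KK)))

Working:
Term A:
  start: SI(KI)(ISI)(KK(KI)(IIK))(IK(IK)(K(IS))(KK(SK)(I(KK))))
  →1  I(ISI)(KI(ISI))(KK(KI)(IIK))(IK(IK)(K(IS))(KK(SK)(I(KK))))
  →2  ISI(KI(ISI))(KK(KI)(IIK))(IK(IK)(K(IS))(KK(SK)(I(KK))))
  →3  SI(KI(ISI))(KK(KI)(IIK))(IK(IK)(K(IS))(KK(SK)(I(KK))))
  →4  I(KK(KI)(IIK))(KI(ISI)(KK(KI)(IIK)))(IK(IK)(K(IS))(KK(SK)(I(KK))))
  →5  KK(KI)(IIK)(KI(ISI)(KK(KI)(IIK)))(IK(IK)(K(IS))(KK(SK)(I(KK))))
  →6  K(IIK)(KI(ISI)(KK(KI)(IIK)))(IK(IK)(K(IS))(KK(SK)(I(KK))))
  →7  IIK(IK(IK)(K(IS))(KK(SK)(I(KK))))
  →8  IK(IK(IK)(K(IS))(KK(SK)(I(KK))))
  →9  K(IK(IK)(K(IS))(KK(SK)(I(KK))))
  →10  K(K(IK)(K(IS))(KK(SK)(I(KK))))
  →11  K(IK(KK(SK)(I(KK))))
  →12  K(K(KK(SK)(I(KK))))
  →13  K(K(K(I(KK))))
  →14  K(K(K(KK)))

Term B:
  start: K(K(K(KK)))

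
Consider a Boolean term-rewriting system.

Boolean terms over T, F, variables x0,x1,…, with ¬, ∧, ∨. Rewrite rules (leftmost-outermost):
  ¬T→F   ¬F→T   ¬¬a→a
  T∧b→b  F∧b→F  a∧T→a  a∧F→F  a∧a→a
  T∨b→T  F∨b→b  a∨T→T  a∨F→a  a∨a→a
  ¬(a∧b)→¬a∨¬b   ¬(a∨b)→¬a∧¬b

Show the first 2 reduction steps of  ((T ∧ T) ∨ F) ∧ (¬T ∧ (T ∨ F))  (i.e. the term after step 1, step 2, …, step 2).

  start: ((T ∧ T) ∨ F) ∧ (¬T ∧ (T ∨ F))
  [1] (T ∧ T) ∧ (¬T ∧ (T ∨ F))
  [2] T ∧ (¬T ∧ (T ∨ F))

Answer: after 2 steps: T ∧ (¬T ∧ (T ∨ F))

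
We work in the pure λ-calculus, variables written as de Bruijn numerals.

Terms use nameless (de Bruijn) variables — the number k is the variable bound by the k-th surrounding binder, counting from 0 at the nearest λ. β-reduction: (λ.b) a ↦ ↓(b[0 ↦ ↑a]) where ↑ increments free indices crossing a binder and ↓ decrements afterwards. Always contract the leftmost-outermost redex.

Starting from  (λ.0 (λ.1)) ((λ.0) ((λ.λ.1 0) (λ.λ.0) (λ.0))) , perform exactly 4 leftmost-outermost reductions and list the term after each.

  start: (λ.0 (λ.1)) ((λ.0) ((λ.λ.1 0) (λ.λ.0) (λ.0)))
  step 1: (λ.0) ((λ.λ.1 0) (λ.λ.0) (λ.0)) (λ.(λ.0) ((λ.λ.1 0) (λ.λ.0) (λ.0)))
  step 2: (λ.λ.1 0) (λ.λ.0) (λ.0) (λ.(λ.0) ((λ.λ.1 0) (λ.λ.0) (λ.0)))
  step 3: (λ.(λ.λ.0) 0) (λ.0) (λ.(λ.0) ((λ.λ.1 0) (λ.λ.0) (λ.0)))
  step 4: (λ.λ.0) (λ.0) (λ.(λ.0) ((λ.λ.1 0) (λ.λ.0) (λ.0)))

Answer: after 4 steps: (λ.λ.0) (λ.0) (λ.(λ.0) ((λ.λ.1 0) (λ.λ.0) (λ.0)))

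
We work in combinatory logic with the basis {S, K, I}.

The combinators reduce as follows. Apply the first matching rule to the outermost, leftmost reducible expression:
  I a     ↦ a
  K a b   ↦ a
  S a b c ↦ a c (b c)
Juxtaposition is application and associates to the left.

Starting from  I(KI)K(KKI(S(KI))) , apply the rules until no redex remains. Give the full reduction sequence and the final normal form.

Answer: normal form = K(S(KI))  (in 4 steps)

Working:
  start: I(KI)K(KKI(S(KI)))
  →1  KIK(KKI(S(KI)))
  →2  I(KKI(S(KI)))
  →3  KKI(S(KI))
  →4  K(S(KI))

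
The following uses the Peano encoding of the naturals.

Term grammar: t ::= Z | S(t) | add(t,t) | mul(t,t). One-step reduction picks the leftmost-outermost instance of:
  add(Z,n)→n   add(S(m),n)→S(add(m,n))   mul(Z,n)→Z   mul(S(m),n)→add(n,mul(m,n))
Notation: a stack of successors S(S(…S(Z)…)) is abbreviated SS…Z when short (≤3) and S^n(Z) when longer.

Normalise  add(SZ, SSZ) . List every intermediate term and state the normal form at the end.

  start: add(SZ, SSZ)
  [1] S(add(Z, SSZ))
  [2] SSSZ

Answer: normal form = SSSZ  (in 2 steps)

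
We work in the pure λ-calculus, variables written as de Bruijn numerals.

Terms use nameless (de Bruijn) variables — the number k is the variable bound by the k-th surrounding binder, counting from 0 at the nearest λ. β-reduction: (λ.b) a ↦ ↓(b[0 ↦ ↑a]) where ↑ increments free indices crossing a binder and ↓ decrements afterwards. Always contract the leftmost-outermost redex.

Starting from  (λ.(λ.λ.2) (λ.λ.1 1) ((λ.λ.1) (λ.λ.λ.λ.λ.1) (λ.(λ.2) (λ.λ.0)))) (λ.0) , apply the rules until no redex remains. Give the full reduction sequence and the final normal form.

Answer: normal form = λ.0  (in 3 steps)

Reduction:
  start: (λ.(λ.λ.2) (λ.λ.1 1) ((λ.λ.1) (λ.λ.λ.λ.λ.1) (λ.(λ.2) (λ.λ.0)))) (λ.0)
  [1] (λ.λ.λ.0) (λ.λ.1 1) ((λ.λ.1) (λ.λ.λ.λ.λ.1) (λ.(λ.λ.0) (λ.λ.0)))
  [2] (λ.λ.0) ((λ.λ.1) (λ.λ.λ.λ.λ.1) (λ.(λ.λ.0) (λ.λ.0)))
  [3] λ.0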